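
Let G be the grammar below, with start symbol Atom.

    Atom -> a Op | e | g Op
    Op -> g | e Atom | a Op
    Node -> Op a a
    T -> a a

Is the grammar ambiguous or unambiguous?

Unambiguous

Only Atom, Op are reachable from Atom; ignoring the rest: Each reachable nonterminal has at most one production per leading terminal, and all productions are right-linear; the derivation is determined token-by-token.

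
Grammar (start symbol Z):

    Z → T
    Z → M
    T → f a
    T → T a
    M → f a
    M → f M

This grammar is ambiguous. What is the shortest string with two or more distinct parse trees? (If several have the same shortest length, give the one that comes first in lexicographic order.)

length 2: f a has 2 parse trees

Two derivations of f a:
  Z ⇒ T ⇒ f a
  Z ⇒ M ⇒ f a

f a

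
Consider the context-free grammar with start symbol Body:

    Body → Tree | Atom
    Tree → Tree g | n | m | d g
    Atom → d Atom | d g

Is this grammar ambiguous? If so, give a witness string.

Ambiguous

Witness: d g

Derivation 1: Body ⇒ Tree ⇒ d g
Derivation 2: Body ⇒ Atom ⇒ d g

Two distinct leftmost derivations for the same string.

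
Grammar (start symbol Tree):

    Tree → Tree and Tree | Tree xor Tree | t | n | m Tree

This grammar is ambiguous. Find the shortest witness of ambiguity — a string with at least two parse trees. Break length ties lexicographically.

length 1: no string has ≥2 trees
length 2: no string has ≥2 trees
length 3: no string has ≥2 trees
length 4: m n and n has 2 parse trees

Two derivations of m n and n:
  Tree ⇒ Tree and Tree ⇒ m Tree and Tree ⇒ m n and Tree ⇒ m n and n
  Tree ⇒ m Tree ⇒ m Tree and Tree ⇒ m n and Tree ⇒ m n and n

m n and n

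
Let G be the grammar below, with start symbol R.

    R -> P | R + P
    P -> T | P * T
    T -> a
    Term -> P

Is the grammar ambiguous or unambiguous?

Only R, P, T are reachable from R; ignoring the rest: This is a standard precedence ladder (R over P over T), with each level left-recursive on its own operator ('+' at R, '*' at P). That structure is LR(1), hence unambiguous.

Unambiguous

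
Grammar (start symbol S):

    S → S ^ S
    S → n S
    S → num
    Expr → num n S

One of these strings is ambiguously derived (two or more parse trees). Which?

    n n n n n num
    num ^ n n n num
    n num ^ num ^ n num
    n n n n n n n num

n num ^ num ^ n num

n n n n n num: 1 tree
num ^ n n n num: 1 tree
n num ^ num ^ n num: 5 trees
n n n n n n n num: 1 tree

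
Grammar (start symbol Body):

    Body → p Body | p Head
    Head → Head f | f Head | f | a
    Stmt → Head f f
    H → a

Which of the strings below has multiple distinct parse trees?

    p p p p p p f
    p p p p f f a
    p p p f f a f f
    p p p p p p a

p p p f f a f f

p p p p p p f: 1 tree
p p p p f f a: 1 tree
p p p f f a f f: 6 trees
p p p p p p a: 1 tree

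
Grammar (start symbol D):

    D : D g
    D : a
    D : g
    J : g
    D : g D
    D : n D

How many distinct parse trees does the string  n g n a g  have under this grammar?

4

Parse trees for n g n a g:
  [D [D n [D g [D n [D a]]]] g]
  [D n [D [D g [D n [D a]]] g]]
  [D n [D g [D [D n [D a]] g]]]
  [D n [D g [D n [D [D a] g]]]]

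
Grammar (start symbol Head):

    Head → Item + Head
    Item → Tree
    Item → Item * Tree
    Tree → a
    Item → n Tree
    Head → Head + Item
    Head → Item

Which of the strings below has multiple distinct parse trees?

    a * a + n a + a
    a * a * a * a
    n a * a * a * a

a * a + n a + a: 4 trees
a * a * a * a: 1 tree
n a * a * a * a: 1 tree

a * a + n a + a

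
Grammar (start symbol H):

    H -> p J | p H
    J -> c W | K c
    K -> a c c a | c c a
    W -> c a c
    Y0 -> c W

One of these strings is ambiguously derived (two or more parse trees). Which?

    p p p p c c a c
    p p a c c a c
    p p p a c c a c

p p p p c c a c

p p p p c c a c: 2 trees
p p a c c a c: 1 tree
p p p a c c a c: 1 tree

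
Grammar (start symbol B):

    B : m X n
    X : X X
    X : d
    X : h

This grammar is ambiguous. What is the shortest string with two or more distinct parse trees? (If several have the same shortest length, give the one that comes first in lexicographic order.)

length 3: no string has ≥2 trees
length 4: no string has ≥2 trees
length 5: m d d d n has 2 parse trees

Two derivations of m d d d n:
  B ⇒ m X n ⇒ m X X n ⇒ m X X X n ⇒ m d X X n ⇒ m d d X n ⇒ m d d d n
  B ⇒ m X n ⇒ m X X n ⇒ m d X n ⇒ m d X X n ⇒ m d d X n ⇒ m d d d n

m d d d n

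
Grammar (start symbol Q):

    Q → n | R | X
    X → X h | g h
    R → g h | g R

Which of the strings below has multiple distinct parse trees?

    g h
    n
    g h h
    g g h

g h

g h: 2 trees
n: 1 tree
g h h: 1 tree
g g h: 1 tree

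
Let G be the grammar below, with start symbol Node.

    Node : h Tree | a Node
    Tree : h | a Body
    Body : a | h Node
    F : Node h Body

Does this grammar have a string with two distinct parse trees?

(F is unreachable from Node, so its rules don't affect L(Node).) The reachable rules are right-linear with at most one rule per (nonterminal, next-terminal) pair. Each input token forces the next rule, so parsing is deterministic.

Unambiguous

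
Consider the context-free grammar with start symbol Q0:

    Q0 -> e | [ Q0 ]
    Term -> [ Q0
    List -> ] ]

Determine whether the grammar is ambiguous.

Only Q0 is reachable from Q0; ignoring the rest: L(Q0) is { openⁿ atom closeⁿ : n ≥ 0 }. The bracket depth fixes n, and the derivation is forced at every step.

Unambiguous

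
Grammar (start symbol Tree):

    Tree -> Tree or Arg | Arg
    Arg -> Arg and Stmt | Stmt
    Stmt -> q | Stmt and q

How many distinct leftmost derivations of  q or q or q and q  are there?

Parse trees for q or q or q and q:
  [Tree [Tree [Tree [Arg [Stmt q]]] or [Arg [Stmt q]]] or [Arg [Arg [Stmt q]] and [Stmt q]]]
  [Tree [Tree [Tree [Arg [Stmt q]]] or [Arg [Stmt q]]] or [Arg [Stmt [Stmt q] and q]]]

2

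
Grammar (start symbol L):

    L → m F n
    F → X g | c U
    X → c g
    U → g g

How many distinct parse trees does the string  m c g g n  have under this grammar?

Parse trees for m c g g n:
  [L m [F [X c g] g] n]
  [L m [F c [U g g]] n]

2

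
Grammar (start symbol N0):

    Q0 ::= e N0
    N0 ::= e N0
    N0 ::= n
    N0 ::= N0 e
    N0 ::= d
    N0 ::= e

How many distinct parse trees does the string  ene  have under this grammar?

Parse trees for ene:
  [N0 e [N0 [N0 n] e]]
  [N0 [N0 e [N0 n]] e]

2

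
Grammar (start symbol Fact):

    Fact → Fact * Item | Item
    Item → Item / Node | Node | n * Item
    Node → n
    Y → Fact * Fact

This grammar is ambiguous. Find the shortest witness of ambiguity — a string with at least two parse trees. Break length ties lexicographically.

length 1: no string has ≥2 trees
length 3: n * n has 2 parse trees

Two derivations of n * n:
  Fact ⇒ Fact * Item ⇒ Item * Item ⇒ Node * Item ⇒ n * Item ⇒ n * Node ⇒ n * n
  Fact ⇒ Item ⇒ n * Item ⇒ n * Node ⇒ n * n

n * n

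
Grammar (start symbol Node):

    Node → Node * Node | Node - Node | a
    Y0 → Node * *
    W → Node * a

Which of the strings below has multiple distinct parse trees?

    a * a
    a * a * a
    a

a * a: 1 tree
a * a * a: 2 trees
a: 1 tree

a * a * a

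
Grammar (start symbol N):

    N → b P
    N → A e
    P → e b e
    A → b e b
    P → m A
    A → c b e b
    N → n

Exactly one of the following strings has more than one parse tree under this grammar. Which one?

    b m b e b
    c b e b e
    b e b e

b m b e b: 1 tree
c b e b e: 1 tree
b e b e: 2 trees

b e b e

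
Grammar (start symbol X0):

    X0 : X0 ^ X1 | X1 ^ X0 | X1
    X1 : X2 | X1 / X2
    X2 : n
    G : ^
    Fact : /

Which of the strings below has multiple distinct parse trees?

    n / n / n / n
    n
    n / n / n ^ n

n / n / n ^ n

n / n / n / n: 1 tree
n: 1 tree
n / n / n ^ n: 2 trees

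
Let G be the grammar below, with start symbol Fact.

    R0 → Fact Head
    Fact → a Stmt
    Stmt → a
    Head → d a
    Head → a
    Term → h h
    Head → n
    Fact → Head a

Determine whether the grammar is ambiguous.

Witness: a a

Derivation 1: Fact ⇒ a Stmt ⇒ a a
Derivation 2: Fact ⇒ Head a ⇒ a a

Two distinct leftmost derivations for the same string.

Ambiguous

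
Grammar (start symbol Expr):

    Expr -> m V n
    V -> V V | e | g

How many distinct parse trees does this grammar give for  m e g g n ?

2

Parse trees for m e g g n:
  [Expr m [V [V e] [V [V g] [V g]]] n]
  [Expr m [V [V [V e] [V g]] [V g]] n]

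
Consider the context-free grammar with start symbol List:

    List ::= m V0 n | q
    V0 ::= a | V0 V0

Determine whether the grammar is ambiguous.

Witness: m a a a n

Derivation 1: List ⇒ m V0 n ⇒ m V0 V0 n ⇒ m a V0 n ⇒ m a V0 V0 n ⇒ m a a V0 n ⇒ m a a a n
Derivation 2: List ⇒ m V0 n ⇒ m V0 V0 n ⇒ m V0 V0 V0 n ⇒ m a V0 V0 n ⇒ m a a V0 n ⇒ m a a a n

Two distinct leftmost derivations for the same string.

Ambiguous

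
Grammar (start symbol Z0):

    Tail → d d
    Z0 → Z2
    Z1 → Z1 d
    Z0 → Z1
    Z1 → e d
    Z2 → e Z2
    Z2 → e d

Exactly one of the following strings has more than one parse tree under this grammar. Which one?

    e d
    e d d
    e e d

e d: 2 trees
e d d: 1 tree
e e d: 1 tree

e d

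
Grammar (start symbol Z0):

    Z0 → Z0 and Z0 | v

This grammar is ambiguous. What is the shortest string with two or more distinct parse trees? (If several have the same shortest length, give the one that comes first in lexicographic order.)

length 1: no string has ≥2 trees
length 3: no string has ≥2 trees
length 5: v and v and v has 2 parse trees

Two derivations of v and v and v:
  Z0 ⇒ Z0 and Z0 ⇒ Z0 and Z0 and Z0 ⇒ v and Z0 and Z0 ⇒ v and v and Z0 ⇒ v and v and v
  Z0 ⇒ Z0 and Z0 ⇒ v and Z0 ⇒ v and Z0 and Z0 ⇒ v and v and Z0 ⇒ v and v and v

v and v and v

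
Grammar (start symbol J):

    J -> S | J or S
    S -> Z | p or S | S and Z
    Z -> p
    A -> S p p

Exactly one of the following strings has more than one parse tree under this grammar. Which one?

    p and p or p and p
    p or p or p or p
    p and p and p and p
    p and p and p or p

p and p or p and p: 1 tree
p or p or p or p: 8 trees
p and p and p and p: 1 tree
p and p and p or p: 1 tree

p or p or p or p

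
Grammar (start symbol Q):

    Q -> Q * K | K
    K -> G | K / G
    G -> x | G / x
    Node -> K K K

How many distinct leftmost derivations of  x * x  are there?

Parse trees for x * x:
  [Q [Q [K [G x]]] * [K [G x]]]

1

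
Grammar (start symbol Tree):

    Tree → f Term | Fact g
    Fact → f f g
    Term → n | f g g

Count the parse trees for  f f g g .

2

Parse trees for f f g g:
  [Tree f [Term f g g]]
  [Tree [Fact f f g] g]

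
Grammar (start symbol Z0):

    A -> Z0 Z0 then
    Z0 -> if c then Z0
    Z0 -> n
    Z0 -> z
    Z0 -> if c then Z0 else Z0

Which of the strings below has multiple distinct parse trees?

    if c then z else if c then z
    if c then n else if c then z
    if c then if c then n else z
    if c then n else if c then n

if c then if c then n else z

if c then z else if c then z: 1 tree
if c then n else if c then z: 1 tree
if c then if c then n else z: 2 trees
if c then n else if c then n: 1 tree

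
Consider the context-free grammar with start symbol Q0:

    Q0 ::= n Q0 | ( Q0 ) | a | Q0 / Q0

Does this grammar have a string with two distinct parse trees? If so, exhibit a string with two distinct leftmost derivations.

Ambiguous

Witness: n a / a

Derivation 1: Q0 ⇒ n Q0 ⇒ n Q0 / Q0 ⇒ n a / Q0 ⇒ n a / a
Derivation 2: Q0 ⇒ Q0 / Q0 ⇒ n Q0 / Q0 ⇒ n a / Q0 ⇒ n a / a

Two distinct leftmost derivations for the same string.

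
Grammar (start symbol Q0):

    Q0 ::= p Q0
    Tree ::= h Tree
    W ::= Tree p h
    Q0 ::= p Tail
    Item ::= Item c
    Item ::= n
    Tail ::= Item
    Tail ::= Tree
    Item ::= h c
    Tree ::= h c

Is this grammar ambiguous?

Ambiguous

Witness: p h c

Derivation 1: Q0 ⇒ p Tail ⇒ p Item ⇒ p h c
Derivation 2: Q0 ⇒ p Tail ⇒ p Tree ⇒ p h c

Two distinct leftmost derivations for the same string.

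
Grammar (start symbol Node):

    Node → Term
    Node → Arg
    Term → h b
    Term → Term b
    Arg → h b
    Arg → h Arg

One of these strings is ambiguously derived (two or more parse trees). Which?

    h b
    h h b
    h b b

h b: 2 trees
h h b: 1 tree
h b b: 1 tree

h b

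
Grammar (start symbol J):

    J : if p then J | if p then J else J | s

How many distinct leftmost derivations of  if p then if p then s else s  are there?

Parse trees for if p then if p then s else s:
  [J if p then [J if p then [J s] else [J s]]]
  [J if p then [J if p then [J s]] else [J s]]

2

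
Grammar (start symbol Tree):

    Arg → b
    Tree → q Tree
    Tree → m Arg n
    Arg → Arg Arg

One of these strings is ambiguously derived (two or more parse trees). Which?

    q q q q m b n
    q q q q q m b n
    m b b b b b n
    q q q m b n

m b b b b b n

q q q q m b n: 1 tree
q q q q q m b n: 1 tree
m b b b b b n: 14 trees
q q q m b n: 1 tree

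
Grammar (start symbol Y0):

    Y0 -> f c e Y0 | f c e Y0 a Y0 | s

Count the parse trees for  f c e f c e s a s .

2

Parse trees for f c e f c e s a s:
  [Y0 f c e [Y0 f c e [Y0 s] a [Y0 s]]]
  [Y0 f c e [Y0 f c e [Y0 s]] a [Y0 s]]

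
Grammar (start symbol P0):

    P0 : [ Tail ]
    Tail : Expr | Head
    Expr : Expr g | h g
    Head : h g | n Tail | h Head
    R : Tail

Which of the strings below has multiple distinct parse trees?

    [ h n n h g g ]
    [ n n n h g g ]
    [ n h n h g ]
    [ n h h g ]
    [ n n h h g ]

[ n h n h g ]

[ h n n h g g ]: 1 tree
[ n n n h g g ]: 1 tree
[ n h n h g ]: 2 trees
[ n h h g ]: 1 tree
[ n n h h g ]: 1 tree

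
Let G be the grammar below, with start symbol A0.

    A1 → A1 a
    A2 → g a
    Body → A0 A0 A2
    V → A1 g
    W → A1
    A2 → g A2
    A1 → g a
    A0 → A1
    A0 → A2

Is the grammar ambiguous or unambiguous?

Ambiguous

Witness: g a

Derivation 1: A0 ⇒ A1 ⇒ g a
Derivation 2: A0 ⇒ A2 ⇒ g a

Two distinct leftmost derivations for the same string.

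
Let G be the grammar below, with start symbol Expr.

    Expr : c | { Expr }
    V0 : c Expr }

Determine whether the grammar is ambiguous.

Only Expr is reachable from Expr; ignoring the rest: L(Expr) is { openⁿ atom closeⁿ : n ≥ 0 }. The bracket depth fixes n, and the derivation is forced at every step.

Unambiguous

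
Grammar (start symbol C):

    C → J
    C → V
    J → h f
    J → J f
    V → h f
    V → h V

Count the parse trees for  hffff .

Parse trees for hffff:
  [C [J [J [J [J h f] f] f] f]]

1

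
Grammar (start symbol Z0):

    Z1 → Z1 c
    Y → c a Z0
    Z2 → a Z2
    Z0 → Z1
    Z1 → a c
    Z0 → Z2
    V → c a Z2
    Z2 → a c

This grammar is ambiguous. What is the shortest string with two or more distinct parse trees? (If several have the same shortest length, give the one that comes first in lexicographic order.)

length 2: a c has 2 parse trees

Two derivations of a c:
  Z0 ⇒ Z1 ⇒ a c
  Z0 ⇒ Z2 ⇒ a c

a c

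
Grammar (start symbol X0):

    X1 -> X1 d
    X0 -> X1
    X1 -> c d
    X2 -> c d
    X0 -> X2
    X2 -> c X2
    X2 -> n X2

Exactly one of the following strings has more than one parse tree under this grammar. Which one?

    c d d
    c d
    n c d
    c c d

c d

c d d: 1 tree
c d: 2 trees
n c d: 1 tree
c c d: 1 tree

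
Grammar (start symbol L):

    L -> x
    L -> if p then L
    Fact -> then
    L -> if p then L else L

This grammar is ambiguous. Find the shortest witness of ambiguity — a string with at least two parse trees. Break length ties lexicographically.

length 1: no string has ≥2 trees
length 4: no string has ≥2 trees
length 6: no string has ≥2 trees
length 7: no string has ≥2 trees
length 9: if p then if p then x else x has 2 parse trees

Two derivations of if p then if p then x else x:
  L ⇒ if p then L ⇒ if p then if p then L else L ⇒ if p then if p then x else L ⇒ if p then if p then x else x
  L ⇒ if p then L else L ⇒ if p then if p then L else L ⇒ if p then if p then x else L ⇒ if p then if p then x else x

if p then if p then x else x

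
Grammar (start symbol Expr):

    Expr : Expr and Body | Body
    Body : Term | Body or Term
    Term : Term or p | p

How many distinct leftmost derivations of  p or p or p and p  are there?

Parse trees for p or p or p and p:
  [Expr [Expr [Body [Term [Term [Term p] or p] or p]]] and [Body [Term p]]]
  [Expr [Expr [Body [Body [Term p]] or [Term [Term p] or p]]] and [Body [Term p]]]
  [Expr [Expr [Body [Body [Term [Term p] or p]] or [Term p]]] and [Body [Term p]]]
  [Expr [Expr [Body [Body [Body [Term p]] or [Term p]] or [Term p]]] and [Body [Term p]]]

4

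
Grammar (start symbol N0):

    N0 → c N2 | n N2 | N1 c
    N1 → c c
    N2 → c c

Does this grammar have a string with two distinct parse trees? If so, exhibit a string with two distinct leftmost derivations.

Witness: c c c

Derivation 1: N0 ⇒ c N2 ⇒ c c c
Derivation 2: N0 ⇒ N1 c ⇒ c c c

Two distinct leftmost derivations for the same string.

Ambiguous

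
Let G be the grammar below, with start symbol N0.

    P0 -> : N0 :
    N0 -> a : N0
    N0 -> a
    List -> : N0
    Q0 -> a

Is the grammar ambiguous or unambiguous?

Unambiguous

Only N0 is reachable from N0; ignoring the rest: Right-recursive list with a separator: after each atom, whether the separator follows determines the rule. One parse per string.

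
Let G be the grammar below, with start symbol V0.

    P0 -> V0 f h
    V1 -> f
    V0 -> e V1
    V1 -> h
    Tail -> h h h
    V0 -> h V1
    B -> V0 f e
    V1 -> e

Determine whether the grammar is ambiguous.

Unambiguous

(B, Tail, P0 are unreachable from V0, so their rules don't affect L(V0).) Restricted to the reachable nonterminals, every rule has the form A → t or A → t B, and no two rules for the same A share a first terminal. The grammar encodes a DFA — one run per string.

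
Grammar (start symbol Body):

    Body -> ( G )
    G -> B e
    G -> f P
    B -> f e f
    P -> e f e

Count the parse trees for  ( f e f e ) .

2

Parse trees for ( f e f e ):
  [Body ( [G [B f e f] e] )]
  [Body ( [G f [P e f e]] )]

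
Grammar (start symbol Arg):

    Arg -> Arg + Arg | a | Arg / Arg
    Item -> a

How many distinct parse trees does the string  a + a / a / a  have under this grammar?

Parse trees for a + a / a / a:
  [Arg [Arg a] + [Arg [Arg a] / [Arg [Arg a] / [Arg a]]]]
  [Arg [Arg a] + [Arg [Arg [Arg a] / [Arg a]] / [Arg a]]]
  [Arg [Arg [Arg a] + [Arg a]] / [Arg [Arg a] / [Arg a]]]
  [Arg [Arg [Arg a] + [Arg [Arg a] / [Arg a]]] / [Arg a]]
  [Arg [Arg [Arg [Arg a] + [Arg a]] / [Arg a]] / [Arg a]]

5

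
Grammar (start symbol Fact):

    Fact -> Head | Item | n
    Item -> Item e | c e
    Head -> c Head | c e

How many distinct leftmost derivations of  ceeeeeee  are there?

1

Parse trees for ceeeeeee:
  [Fact [Item [Item [Item [Item [Item [Item [Item c e] e] e] e] e] e] e]]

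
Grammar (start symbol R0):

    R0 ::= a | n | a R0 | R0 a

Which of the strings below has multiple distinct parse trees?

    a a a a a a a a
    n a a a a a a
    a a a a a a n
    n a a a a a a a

a a a a a a a a

a a a a a a a a: 128 trees
n a a a a a a: 1 tree
a a a a a a n: 1 tree
n a a a a a a a: 1 tree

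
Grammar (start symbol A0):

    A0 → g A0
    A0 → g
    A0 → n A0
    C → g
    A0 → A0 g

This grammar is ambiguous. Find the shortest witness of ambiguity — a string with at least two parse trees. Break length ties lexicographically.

g g

length 1: no string has ≥2 trees
length 2: g g has 2 parse trees

Two derivations of g g:
  A0 ⇒ g A0 ⇒ g g
  A0 ⇒ A0 g ⇒ g g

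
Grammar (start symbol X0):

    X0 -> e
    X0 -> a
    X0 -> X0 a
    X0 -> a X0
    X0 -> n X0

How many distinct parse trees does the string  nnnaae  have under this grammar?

1

Parse trees for nnnaae:
  [X0 n [X0 n [X0 n [X0 a [X0 a [X0 e]]]]]]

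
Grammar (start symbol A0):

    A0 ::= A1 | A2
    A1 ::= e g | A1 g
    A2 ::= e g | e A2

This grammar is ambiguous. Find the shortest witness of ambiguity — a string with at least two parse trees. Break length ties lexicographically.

length 2: e g has 2 parse trees

Two derivations of e g:
  A0 ⇒ A1 ⇒ e g
  A0 ⇒ A2 ⇒ e g

e g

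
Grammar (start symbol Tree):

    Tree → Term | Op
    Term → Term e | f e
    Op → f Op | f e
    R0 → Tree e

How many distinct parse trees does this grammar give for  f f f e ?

Parse trees for f f f e:
  [Tree [Op f [Op f [Op f e]]]]

1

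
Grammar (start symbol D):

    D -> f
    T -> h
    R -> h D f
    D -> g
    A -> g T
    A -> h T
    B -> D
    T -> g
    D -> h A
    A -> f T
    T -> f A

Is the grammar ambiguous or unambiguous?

Only D, A, T are reachable from D; ignoring the rest: The reachable rules are right-linear with at most one rule per (nonterminal, next-terminal) pair. Each input token forces the next rule, so parsing is deterministic.

Unambiguous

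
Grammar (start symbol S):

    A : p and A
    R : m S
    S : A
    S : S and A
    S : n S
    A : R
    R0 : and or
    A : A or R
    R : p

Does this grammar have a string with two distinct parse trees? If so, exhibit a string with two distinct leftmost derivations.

Witness: p and p

Derivation 1: S ⇒ A ⇒ p and A ⇒ p and R ⇒ p and p
Derivation 2: S ⇒ S and A ⇒ A and A ⇒ R and A ⇒ p and A ⇒ p and R ⇒ p and p

Two distinct leftmost derivations for the same string.

Ambiguous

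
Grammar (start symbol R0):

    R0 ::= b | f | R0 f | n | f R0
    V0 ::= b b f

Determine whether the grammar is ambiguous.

Witness: f f

Derivation 1: R0 ⇒ R0 f ⇒ f f
Derivation 2: R0 ⇒ f R0 ⇒ f f

Two distinct leftmost derivations for the same string.

Ambiguous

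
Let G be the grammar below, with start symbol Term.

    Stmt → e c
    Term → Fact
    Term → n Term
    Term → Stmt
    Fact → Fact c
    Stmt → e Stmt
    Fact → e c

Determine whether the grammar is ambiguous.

Ambiguous

Witness: e c

Derivation 1: Term ⇒ Fact ⇒ e c
Derivation 2: Term ⇒ Stmt ⇒ e c

Two distinct leftmost derivations for the same string.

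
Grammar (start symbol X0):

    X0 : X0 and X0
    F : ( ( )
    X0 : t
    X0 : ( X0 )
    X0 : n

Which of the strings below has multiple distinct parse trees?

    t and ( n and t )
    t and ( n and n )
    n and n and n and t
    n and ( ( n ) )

t and ( n and t ): 1 tree
t and ( n and n ): 1 tree
n and n and n and t: 5 trees
n and ( ( n ) ): 1 tree

n and n and n and t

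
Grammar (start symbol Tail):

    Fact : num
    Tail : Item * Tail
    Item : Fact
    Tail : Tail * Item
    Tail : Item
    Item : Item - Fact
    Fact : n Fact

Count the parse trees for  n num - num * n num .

2

Parse trees for n num - num * n num:
  [Tail [Item [Item [Fact n [Fact num]]] - [Fact num]] * [Tail [Item [Fact n [Fact num]]]]]
  [Tail [Tail [Item [Item [Fact n [Fact num]]] - [Fact num]]] * [Item [Fact n [Fact num]]]]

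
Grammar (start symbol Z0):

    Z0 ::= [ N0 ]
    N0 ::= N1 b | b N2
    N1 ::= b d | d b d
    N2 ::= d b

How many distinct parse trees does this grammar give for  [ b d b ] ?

Parse trees for [ b d b ]:
  [Z0 [ [N0 [N1 b d] b] ]]
  [Z0 [ [N0 b [N2 d b]] ]]

2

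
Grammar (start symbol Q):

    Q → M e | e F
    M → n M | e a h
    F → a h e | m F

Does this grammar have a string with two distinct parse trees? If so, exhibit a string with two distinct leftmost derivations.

Witness: e a h e

Derivation 1: Q ⇒ M e ⇒ e a h e
Derivation 2: Q ⇒ e F ⇒ e a h e

Two distinct leftmost derivations for the same string.

Ambiguous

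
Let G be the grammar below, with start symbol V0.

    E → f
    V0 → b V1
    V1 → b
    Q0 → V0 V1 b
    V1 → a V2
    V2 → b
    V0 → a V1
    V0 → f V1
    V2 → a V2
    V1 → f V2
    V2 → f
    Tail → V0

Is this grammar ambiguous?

Only V0, V1, V2 are reachable from V0; ignoring the rest: Each reachable nonterminal has at most one production per leading terminal, and all productions are right-linear; the derivation is determined token-by-token.

Unambiguous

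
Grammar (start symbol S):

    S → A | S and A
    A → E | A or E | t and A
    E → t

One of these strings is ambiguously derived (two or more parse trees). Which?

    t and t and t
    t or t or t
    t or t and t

t and t and t: 4 trees
t or t or t: 1 tree
t or t and t: 1 tree

t and t and t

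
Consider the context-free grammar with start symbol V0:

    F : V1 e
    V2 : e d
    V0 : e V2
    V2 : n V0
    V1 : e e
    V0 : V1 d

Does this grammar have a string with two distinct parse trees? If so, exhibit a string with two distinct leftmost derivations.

Witness: e e d

Derivation 1: V0 ⇒ e V2 ⇒ e e d
Derivation 2: V0 ⇒ V1 d ⇒ e e d

Two distinct leftmost derivations for the same string.

Ambiguous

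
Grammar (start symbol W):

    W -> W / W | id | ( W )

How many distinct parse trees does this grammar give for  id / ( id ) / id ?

2

Parse trees for id / ( id ) / id:
  [W [W id] / [W [W ( [W id] )] / [W id]]]
  [W [W [W id] / [W ( [W id] )]] / [W id]]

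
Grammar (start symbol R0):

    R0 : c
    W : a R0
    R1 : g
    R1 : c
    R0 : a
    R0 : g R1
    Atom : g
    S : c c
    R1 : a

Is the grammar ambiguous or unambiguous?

Unambiguous

(W, Atom, S are unreachable from R0, so their rules don't affect L(R0).) Restricted to the reachable nonterminals, every rule has the form A → t or A → t B, and no two rules for the same A share a first terminal. The grammar encodes a DFA — one run per string.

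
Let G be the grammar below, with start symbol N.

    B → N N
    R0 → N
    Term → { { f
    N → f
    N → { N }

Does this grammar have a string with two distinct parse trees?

Only N is reachable from N; ignoring the rest: Each string is a nest of matched brackets around a single atom. An opening bracket forces the recursive rule; an atom forces the base rule.

Unambiguous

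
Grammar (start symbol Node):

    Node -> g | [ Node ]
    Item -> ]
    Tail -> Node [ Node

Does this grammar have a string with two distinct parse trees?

Unambiguous

(Item, Tail are unreachable from Node, so their rules don't affect L(Node).) L(Node) is { openⁿ atom closeⁿ : n ≥ 0 }. The bracket depth fixes n, and the derivation is forced at every step.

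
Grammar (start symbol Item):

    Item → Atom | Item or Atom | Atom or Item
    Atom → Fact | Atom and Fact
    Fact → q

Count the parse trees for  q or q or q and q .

Parse trees for q or q or q and q:
  [Item [Item [Item [Atom [Fact q]]] or [Atom [Fact q]]] or [Atom [Atom [Fact q]] and [Fact q]]]
  [Item [Item [Atom [Fact q]] or [Item [Atom [Fact q]]]] or [Atom [Atom [Fact q]] and [Fact q]]]
  [Item [Atom [Fact q]] or [Item [Item [Atom [Fact q]]] or [Atom [Atom [Fact q]] and [Fact q]]]]
  [Item [Atom [Fact q]] or [Item [Atom [Fact q]] or [Item [Atom [Atom [Fact q]] and [Fact q]]]]]

4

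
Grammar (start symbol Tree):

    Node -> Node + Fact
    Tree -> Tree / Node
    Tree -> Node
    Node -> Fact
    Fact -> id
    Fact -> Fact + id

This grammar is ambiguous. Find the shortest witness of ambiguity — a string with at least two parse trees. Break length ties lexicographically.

id + id

length 1: no string has ≥2 trees
length 3: id + id has 2 parse trees

Two derivations of id + id:
  Tree ⇒ Node ⇒ Node + Fact ⇒ Fact + Fact ⇒ id + Fact ⇒ id + id
  Tree ⇒ Node ⇒ Fact ⇒ Fact + id ⇒ id + id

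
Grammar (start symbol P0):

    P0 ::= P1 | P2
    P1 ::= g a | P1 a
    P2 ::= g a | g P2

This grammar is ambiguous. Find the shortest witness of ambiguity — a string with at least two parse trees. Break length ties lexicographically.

g a

length 2: g a has 2 parse trees

Two derivations of g a:
  P0 ⇒ P1 ⇒ g a
  P0 ⇒ P2 ⇒ g a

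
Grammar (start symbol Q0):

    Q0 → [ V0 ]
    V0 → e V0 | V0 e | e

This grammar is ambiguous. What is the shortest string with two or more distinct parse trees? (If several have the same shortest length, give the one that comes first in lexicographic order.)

[ e e ]

length 3: no string has ≥2 trees
length 4: [ e e ] has 2 parse trees

Two derivations of [ e e ]:
  Q0 ⇒ [ V0 ] ⇒ [ e V0 ] ⇒ [ e e ]
  Q0 ⇒ [ V0 ] ⇒ [ V0 e ] ⇒ [ e e ]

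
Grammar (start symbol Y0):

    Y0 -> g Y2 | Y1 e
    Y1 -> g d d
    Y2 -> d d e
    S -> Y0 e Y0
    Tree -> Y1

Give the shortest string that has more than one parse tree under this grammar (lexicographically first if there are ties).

g d d e

length 4: g d d e has 2 parse trees

Two derivations of g d d e:
  Y0 ⇒ g Y2 ⇒ g d d e
  Y0 ⇒ Y1 e ⇒ g d d e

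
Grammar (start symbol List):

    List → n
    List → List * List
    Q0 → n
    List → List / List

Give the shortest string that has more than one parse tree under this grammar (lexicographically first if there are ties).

length 1: no string has ≥2 trees
length 3: no string has ≥2 trees
length 5: n * n * n has 2 parse trees

Two derivations of n * n * n:
  List ⇒ List * List ⇒ n * List ⇒ n * List * List ⇒ n * n * List ⇒ n * n * n
  List ⇒ List * List ⇒ List * List * List ⇒ n * List * List ⇒ n * n * List ⇒ n * n * n

n * n * n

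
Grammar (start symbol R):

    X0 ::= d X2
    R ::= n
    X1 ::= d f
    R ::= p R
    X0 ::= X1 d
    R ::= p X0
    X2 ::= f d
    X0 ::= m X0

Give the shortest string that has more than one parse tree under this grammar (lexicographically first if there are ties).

length 1: no string has ≥2 trees
length 2: no string has ≥2 trees
length 3: no string has ≥2 trees
length 4: p d f d has 2 parse trees

Two derivations of p d f d:
  R ⇒ p X0 ⇒ p d X2 ⇒ p d f d
  R ⇒ p X0 ⇒ p X1 d ⇒ p d f d

p d f d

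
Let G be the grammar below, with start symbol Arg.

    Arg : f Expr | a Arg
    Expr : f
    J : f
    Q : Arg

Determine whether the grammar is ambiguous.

Only Arg, Expr are reachable from Arg; ignoring the rest: Each reachable nonterminal has at most one production per leading terminal, and all productions are right-linear; the derivation is determined token-by-token.

Unambiguous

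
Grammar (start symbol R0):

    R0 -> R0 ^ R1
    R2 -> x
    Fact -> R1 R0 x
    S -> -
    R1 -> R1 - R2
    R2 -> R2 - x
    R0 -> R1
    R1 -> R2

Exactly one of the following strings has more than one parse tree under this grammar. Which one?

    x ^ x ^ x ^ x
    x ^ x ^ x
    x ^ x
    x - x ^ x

x ^ x ^ x ^ x: 1 tree
x ^ x ^ x: 1 tree
x ^ x: 1 tree
x - x ^ x: 2 trees

x - x ^ x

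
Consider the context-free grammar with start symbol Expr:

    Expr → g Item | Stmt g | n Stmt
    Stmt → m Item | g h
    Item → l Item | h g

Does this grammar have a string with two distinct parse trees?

Ambiguous

Witness: g h g

Derivation 1: Expr ⇒ g Item ⇒ g h g
Derivation 2: Expr ⇒ Stmt g ⇒ g h g

Two distinct leftmost derivations for the same string.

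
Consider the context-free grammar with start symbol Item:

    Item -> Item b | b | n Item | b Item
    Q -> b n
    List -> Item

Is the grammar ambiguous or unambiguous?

Ambiguous

Witness: b b

Derivation 1: Item ⇒ Item b ⇒ b b
Derivation 2: Item ⇒ b Item ⇒ b b

Two distinct leftmost derivations for the same string.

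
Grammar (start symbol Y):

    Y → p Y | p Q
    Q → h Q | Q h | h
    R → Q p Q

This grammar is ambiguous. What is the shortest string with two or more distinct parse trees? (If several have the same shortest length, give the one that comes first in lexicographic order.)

p h h

length 2: no string has ≥2 trees
length 3: p h h has 2 parse trees

Two derivations of p h h:
  Y ⇒ p Q ⇒ p h Q ⇒ p h h
  Y ⇒ p Q ⇒ p Q h ⇒ p h h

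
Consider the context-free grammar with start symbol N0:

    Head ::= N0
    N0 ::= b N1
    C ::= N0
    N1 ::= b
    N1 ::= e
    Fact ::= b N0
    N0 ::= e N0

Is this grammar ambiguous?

(Head, C, Fact are unreachable from N0, so their rules don't affect L(N0).) The reachable rules are right-linear with at most one rule per (nonterminal, next-terminal) pair. Each input token forces the next rule, so parsing is deterministic.

Unambiguous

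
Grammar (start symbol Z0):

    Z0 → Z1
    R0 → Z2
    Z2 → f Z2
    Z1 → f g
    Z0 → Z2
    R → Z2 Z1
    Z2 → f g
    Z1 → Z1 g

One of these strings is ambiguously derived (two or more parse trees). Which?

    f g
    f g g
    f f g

f g

f g: 2 trees
f g g: 1 tree
f f g: 1 tree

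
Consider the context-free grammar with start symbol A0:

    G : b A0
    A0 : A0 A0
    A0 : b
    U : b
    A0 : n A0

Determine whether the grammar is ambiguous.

Ambiguous

Witness: b b b

Derivation 1: A0 ⇒ A0 A0 ⇒ A0 A0 A0 ⇒ b A0 A0 ⇒ b b A0 ⇒ b b b
Derivation 2: A0 ⇒ A0 A0 ⇒ b A0 ⇒ b A0 A0 ⇒ b b A0 ⇒ b b b

Two distinct leftmost derivations for the same string.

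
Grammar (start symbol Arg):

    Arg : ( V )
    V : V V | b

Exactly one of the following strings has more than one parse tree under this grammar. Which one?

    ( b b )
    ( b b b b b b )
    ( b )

( b b b b b b )

( b b ): 1 tree
( b b b b b b ): 42 trees
( b ): 1 tree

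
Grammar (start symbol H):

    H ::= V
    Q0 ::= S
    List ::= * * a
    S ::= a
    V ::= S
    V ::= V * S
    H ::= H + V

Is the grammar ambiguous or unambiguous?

Unambiguous

(List, Q0 are unreachable from H, so their rules don't affect L(H).) The grammar is stratified — H handles '+' (left-recursive), V handles '*', S atoms. Each operator has a fixed associativity and precedence level, so every string has one parse.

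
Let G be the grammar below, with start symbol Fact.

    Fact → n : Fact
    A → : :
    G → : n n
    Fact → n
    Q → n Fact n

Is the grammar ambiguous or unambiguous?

Unambiguous

(Q, A, G are unreachable from Fact, so their rules don't affect L(Fact).) Right-recursive list with a separator: after each atom, whether the separator follows determines the rule. One parse per string.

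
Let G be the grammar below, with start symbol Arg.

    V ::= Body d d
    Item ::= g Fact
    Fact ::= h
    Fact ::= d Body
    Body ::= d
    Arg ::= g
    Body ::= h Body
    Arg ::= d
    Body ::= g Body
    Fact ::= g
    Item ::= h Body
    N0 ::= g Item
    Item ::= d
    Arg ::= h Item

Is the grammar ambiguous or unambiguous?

(N0, V are unreachable from Arg, so their rules don't affect L(Arg).) Restricted to the reachable nonterminals, every rule has the form A → t or A → t B, and no two rules for the same A share a first terminal. The grammar encodes a DFA — one run per string.

Unambiguous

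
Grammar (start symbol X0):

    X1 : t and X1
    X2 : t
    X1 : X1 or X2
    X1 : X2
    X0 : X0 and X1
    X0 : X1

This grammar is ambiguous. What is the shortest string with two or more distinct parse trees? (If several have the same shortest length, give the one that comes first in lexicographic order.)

length 1: no string has ≥2 trees
length 3: t and t has 2 parse trees

Two derivations of t and t:
  X0 ⇒ X0 and X1 ⇒ X1 and X1 ⇒ X2 and X1 ⇒ t and X1 ⇒ t and X2 ⇒ t and t
  X0 ⇒ X1 ⇒ t and X1 ⇒ t and X2 ⇒ t and t

t and t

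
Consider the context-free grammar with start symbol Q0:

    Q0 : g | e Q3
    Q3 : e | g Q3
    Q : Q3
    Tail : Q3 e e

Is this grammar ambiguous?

Unambiguous

(Q, Tail are unreachable from Q0, so their rules don't affect L(Q0).) Each reachable nonterminal has at most one production per leading terminal, and all productions are right-linear; the derivation is determined token-by-token.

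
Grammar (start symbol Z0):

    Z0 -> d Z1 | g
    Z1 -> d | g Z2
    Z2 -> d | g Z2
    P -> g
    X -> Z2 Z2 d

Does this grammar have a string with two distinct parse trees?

Unambiguous

Only Z0, Z1, Z2 are reachable from Z0; ignoring the rest: Restricted to the reachable nonterminals, every rule has the form A → t or A → t B, and no two rules for the same A share a first terminal. The grammar encodes a DFA — one run per string.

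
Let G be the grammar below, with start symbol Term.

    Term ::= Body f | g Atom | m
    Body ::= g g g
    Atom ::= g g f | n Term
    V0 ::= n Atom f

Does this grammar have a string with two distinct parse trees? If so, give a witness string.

Witness: g g g f

Derivation 1: Term ⇒ Body f ⇒ g g g f
Derivation 2: Term ⇒ g Atom ⇒ g g g f

Two distinct leftmost derivations for the same string.

Ambiguous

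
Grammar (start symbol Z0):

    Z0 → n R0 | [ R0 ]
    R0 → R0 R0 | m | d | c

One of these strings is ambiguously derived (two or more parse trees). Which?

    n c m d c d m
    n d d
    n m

n c m d c d m

n c m d c d m: 42 trees
n d d: 1 tree
n m: 1 tree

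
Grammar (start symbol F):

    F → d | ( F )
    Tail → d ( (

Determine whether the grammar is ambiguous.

Only F is reachable from F; ignoring the rest: Each string is a nest of matched brackets around a single atom. An opening bracket forces the recursive rule; an atom forces the base rule.

Unambiguous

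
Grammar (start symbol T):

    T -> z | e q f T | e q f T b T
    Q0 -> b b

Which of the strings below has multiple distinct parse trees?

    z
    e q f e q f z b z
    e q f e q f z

e q f e q f z b z

z: 1 tree
e q f e q f z b z: 2 trees
e q f e q f z: 1 tree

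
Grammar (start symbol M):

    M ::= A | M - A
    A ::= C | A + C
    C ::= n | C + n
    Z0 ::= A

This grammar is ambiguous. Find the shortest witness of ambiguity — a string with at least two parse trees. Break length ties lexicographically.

length 1: no string has ≥2 trees
length 3: n + n has 2 parse trees

Two derivations of n + n:
  M ⇒ A ⇒ C ⇒ C + n ⇒ n + n
  M ⇒ A ⇒ A + C ⇒ C + C ⇒ n + C ⇒ n + n

n + n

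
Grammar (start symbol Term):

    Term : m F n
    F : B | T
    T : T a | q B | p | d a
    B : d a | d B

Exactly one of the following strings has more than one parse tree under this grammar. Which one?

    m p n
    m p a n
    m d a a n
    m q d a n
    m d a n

m d a n

m p n: 1 tree
m p a n: 1 tree
m d a a n: 1 tree
m q d a n: 1 tree
m d a n: 2 trees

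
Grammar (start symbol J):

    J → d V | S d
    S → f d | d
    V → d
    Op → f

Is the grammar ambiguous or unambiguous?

Ambiguous

Witness: d d

Derivation 1: J ⇒ d V ⇒ d d
Derivation 2: J ⇒ S d ⇒ d d

Two distinct leftmost derivations for the same string.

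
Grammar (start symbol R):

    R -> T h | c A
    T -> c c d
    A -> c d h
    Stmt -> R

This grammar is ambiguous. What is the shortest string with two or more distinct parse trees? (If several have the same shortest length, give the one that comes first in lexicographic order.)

length 4: c c d h has 2 parse trees

Two derivations of c c d h:
  R ⇒ T h ⇒ c c d h
  R ⇒ c A ⇒ c c d h

c c d h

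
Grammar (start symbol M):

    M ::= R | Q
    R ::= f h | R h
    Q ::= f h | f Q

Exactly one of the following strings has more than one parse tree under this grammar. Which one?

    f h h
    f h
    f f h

f h

f h h: 1 tree
f h: 2 trees
f f h: 1 tree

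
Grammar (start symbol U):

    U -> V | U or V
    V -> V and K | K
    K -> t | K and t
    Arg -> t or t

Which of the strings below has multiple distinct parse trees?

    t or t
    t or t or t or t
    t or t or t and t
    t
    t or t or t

t or t: 1 tree
t or t or t or t: 1 tree
t or t or t and t: 2 trees
t: 1 tree
t or t or t: 1 tree

t or t or t and t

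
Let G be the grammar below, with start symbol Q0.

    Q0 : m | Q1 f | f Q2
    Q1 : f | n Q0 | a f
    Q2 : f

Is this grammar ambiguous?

Witness: f f

Derivation 1: Q0 ⇒ Q1 f ⇒ f f
Derivation 2: Q0 ⇒ f Q2 ⇒ f f

Two distinct leftmost derivations for the same string.

Ambiguous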